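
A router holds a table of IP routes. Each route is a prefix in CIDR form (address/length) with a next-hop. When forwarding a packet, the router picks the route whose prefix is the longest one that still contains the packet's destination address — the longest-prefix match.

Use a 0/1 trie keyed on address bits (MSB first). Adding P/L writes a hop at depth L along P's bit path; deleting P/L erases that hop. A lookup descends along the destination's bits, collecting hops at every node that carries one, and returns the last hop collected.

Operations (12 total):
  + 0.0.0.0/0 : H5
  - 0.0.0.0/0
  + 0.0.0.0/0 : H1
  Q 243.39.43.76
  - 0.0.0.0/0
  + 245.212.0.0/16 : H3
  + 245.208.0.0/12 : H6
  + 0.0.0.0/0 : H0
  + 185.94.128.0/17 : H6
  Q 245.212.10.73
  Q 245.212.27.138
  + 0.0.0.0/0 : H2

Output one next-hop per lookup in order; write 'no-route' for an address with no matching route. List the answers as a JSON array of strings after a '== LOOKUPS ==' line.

Process each operation:
  + 0.0.0.0/0 (H5) depth=0
  del 0.0.0.0/0 (clear depth 0)
  + 0.0.0.0/0 (H1) depth=0
  ? 243.39.43.76  path d0:H1  best=H1
  del 0.0.0.0/0 (clear depth 0)
  + 245.212.0.0/16 (H3) depth=16
  + 245.208.0.0/12 (H6) depth=12
  + 0.0.0.0/0 (H0) depth=0
  + 185.94.128.0/17 (H6) depth=17
  ? 245.212.10.73  path d0:H0→d1:-→d2:-→d3:-→d4:-→d5:-→d6:-→d7:-→d8:-→d9:-→d10:-→d11:-→d12:H6→d13:-→d14:-→d15:-→d16:H3  best=H3
  ? 245.212.27.138  path d0:H0→d1:-→d2:-→d3:-→d4:-→d5:-→d6:-→d7:-→d8:-→d9:-→d10:-→d11:-→d12:H6→d13:-→d14:-→d15:-→d16:H3  best=H3
  + 0.0.0.0/0 (H2) depth=0

== LOOKUPS ==
["H1","H3","H3"]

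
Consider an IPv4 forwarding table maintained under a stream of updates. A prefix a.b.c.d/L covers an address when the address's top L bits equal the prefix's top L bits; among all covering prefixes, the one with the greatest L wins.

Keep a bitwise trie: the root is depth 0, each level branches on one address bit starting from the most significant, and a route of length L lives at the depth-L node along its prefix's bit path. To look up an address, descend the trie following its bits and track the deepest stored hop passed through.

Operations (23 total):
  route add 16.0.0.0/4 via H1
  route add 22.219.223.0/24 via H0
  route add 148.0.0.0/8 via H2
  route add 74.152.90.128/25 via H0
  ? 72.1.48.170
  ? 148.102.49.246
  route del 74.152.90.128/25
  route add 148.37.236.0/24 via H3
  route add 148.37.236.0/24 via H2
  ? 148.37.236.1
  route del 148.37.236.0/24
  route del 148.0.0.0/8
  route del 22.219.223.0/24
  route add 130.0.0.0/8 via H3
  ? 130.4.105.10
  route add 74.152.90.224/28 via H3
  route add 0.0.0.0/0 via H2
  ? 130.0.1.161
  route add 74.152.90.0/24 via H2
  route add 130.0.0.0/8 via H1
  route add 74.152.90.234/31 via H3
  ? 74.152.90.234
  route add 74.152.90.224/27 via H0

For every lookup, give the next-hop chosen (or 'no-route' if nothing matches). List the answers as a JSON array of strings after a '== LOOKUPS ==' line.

Trace:
  add 16.0.0.0/4 -> H1 at depth 4
  add 22.219.223.0/24 -> H0 at depth 24
  add 148.0.0.0/8 -> H2 at depth 8
  add 74.152.90.128/25 -> H0 at depth 25
  ? 72.1.48.170  path d0:-→d1:-→d2:-→d3:-→d4:-→d5:-→d6:-  best=no-route
  ? 148.102.49.246  path d0:-→d1:-→d2:-→d3:-→d4:-→d5:-→d6:-→d7:-→d8:H2  best=H2
  - 74.152.90.128/25 clear@25
  add 148.37.236.0/24 -> H3 at depth 24
  add 148.37.236.0/24 -> H2 at depth 24
  ? 148.37.236.1  path d0:-→d1:-→d2:-→d3:-→d4:-→d5:-→d6:-→d7:-→d8:H2→d9:-→d10:-→d11:-→d12:-→d13:-→d14:-→d15:-→d16:-→d17:-→d18:-→d19:-→d20:-→d21:-→d22:-→d23:-→d24:H2  best=H2
  - 148.37.236.0/24 clear@24
  - 148.0.0.0/8 clear@8
  - 22.219.223.0/24 clear@24
  add 130.0.0.0/8 -> H3 at depth 8
  ? 130.4.105.10  path d0:-→d1:-→d2:-→d3:-→d4:-→d5:-→d6:-→d7:-→d8:H3  best=H3
  add 74.152.90.224/28 -> H3 at depth 28
  add 0.0.0.0/0 -> H2 at depth 0
  ? 130.0.1.161  path d0:H2→d1:-→d2:-→d3:-→d4:-→d5:-→d6:-→d7:-→d8:H3  best=H3
  add 74.152.90.0/24 -> H2 at depth 24
  add 130.0.0.0/8 -> H1 at depth 8
  add 74.152.90.234/31 -> H3 at depth 31
  ? 74.152.90.234  path d0:H2→d1:-→d2:-→d3:-→d4:-→d5:-→d6:-→d7:-→d8:-→d9:-→d10:-→d11:-→d12:-→d13:-→d14:-→d15:-→d16:-→d17:-→d18:-→d19:-→d20:-→d21:-→d22:-→d23:-→d24:H2→d25:-→d26:-→d27:-→d28:H3→d29:-→d30:-→d31:H3  best=H3
  add 74.152.90.224/27 -> H0 at depth 27

== LOOKUPS ==
["no-route","H2","H2","H3","H3","H3"]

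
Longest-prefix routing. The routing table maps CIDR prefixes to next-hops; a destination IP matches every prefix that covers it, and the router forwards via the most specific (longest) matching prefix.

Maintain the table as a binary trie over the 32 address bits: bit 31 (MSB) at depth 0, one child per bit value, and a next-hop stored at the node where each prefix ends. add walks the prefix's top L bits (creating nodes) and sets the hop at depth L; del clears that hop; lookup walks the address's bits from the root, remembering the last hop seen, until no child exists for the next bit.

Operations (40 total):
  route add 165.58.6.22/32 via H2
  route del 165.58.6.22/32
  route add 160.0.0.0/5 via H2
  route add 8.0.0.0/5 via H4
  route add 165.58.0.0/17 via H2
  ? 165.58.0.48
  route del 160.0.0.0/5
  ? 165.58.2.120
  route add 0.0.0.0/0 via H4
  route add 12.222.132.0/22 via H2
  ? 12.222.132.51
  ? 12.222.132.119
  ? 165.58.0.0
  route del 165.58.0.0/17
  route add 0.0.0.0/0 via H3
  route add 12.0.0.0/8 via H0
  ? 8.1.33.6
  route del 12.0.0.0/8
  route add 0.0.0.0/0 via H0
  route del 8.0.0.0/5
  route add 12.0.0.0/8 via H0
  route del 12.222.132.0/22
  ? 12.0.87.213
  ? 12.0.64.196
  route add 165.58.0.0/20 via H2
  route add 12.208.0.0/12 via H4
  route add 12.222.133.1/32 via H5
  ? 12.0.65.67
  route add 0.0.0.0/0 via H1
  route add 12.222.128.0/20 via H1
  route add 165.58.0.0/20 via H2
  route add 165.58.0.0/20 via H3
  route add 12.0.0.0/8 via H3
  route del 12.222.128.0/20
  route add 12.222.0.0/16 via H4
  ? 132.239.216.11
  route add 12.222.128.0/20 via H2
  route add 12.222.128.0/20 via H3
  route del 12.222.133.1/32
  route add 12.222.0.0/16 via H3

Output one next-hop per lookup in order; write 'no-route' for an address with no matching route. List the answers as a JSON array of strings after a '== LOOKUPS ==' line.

Apply in order:
  + 165.58.6.22/32 (H2) depth=32
  del 165.58.6.22/32 (clear depth 32)
  + 160.0.0.0/5 (H2) depth=5
  + 8.0.0.0/5 (H4) depth=5
  + 165.58.0.0/17 (H2) depth=17
  Q 165.58.0.48: descend 101001010011101000000 ; hops seen [H2,H2] ; pick H2
  del 160.0.0.0/5 (clear depth 5)
  Q 165.58.2.120: descend 101001010011101000000 ; hops seen [H2] ; pick H2
  + 0.0.0.0/0 (H4) depth=0
  + 12.222.132.0/22 (H2) depth=22
  Q 12.222.132.51: descend 0000110011011110100001 ; hops seen [H4,H4,H2] ; pick H2
  Q 12.222.132.119: descend 0000110011011110100001 ; hops seen [H4,H4,H2] ; pick H2
  Q 165.58.0.0: descend 101001010011101000000 ; hops seen [H4,H2] ; pick H2
  del 165.58.0.0/17 (clear depth 17)
  + 0.0.0.0/0 (H3) depth=0
  + 12.0.0.0/8 (H0) depth=8
  Q 8.1.33.6: descend 00001 ; hops seen [H3,H4] ; pick H4
  del 12.0.0.0/8 (clear depth 8)
  + 0.0.0.0/0 (H0) depth=0
  del 8.0.0.0/5 (clear depth 5)
  + 12.0.0.0/8 (H0) depth=8
  del 12.222.132.0/22 (clear depth 22)
  Q 12.0.87.213: descend 00001100 ; hops seen [H0,H0] ; pick H0
  Q 12.0.64.196: descend 00001100 ; hops seen [H0,H0] ; pick H0
  + 165.58.0.0/20 (H2) depth=20
  + 12.208.0.0/12 (H4) depth=12
  + 12.222.133.1/32 (H5) depth=32
  Q 12.0.65.67: descend 00001100 ; hops seen [H0,H0] ; pick H0
  + 0.0.0.0/0 (H1) depth=0
  + 12.222.128.0/20 (H1) depth=20
  + 165.58.0.0/20 (H2) depth=20
  + 165.58.0.0/20 (H3) depth=20
  + 12.0.0.0/8 (H3) depth=8
  del 12.222.128.0/20 (clear depth 20)
  + 12.222.0.0/16 (H4) depth=16
  Q 132.239.216.11: descend 10 ; hops seen [H1] ; pick H1
  + 12.222.128.0/20 (H2) depth=20
  + 12.222.128.0/20 (H3) depth=20
  del 12.222.133.1/32 (clear depth 32)
  + 12.222.0.0/16 (H3) depth=16

== LOOKUPS ==
["H2","H2","H2","H2","H2","H4","H0","H0","H0","H1"]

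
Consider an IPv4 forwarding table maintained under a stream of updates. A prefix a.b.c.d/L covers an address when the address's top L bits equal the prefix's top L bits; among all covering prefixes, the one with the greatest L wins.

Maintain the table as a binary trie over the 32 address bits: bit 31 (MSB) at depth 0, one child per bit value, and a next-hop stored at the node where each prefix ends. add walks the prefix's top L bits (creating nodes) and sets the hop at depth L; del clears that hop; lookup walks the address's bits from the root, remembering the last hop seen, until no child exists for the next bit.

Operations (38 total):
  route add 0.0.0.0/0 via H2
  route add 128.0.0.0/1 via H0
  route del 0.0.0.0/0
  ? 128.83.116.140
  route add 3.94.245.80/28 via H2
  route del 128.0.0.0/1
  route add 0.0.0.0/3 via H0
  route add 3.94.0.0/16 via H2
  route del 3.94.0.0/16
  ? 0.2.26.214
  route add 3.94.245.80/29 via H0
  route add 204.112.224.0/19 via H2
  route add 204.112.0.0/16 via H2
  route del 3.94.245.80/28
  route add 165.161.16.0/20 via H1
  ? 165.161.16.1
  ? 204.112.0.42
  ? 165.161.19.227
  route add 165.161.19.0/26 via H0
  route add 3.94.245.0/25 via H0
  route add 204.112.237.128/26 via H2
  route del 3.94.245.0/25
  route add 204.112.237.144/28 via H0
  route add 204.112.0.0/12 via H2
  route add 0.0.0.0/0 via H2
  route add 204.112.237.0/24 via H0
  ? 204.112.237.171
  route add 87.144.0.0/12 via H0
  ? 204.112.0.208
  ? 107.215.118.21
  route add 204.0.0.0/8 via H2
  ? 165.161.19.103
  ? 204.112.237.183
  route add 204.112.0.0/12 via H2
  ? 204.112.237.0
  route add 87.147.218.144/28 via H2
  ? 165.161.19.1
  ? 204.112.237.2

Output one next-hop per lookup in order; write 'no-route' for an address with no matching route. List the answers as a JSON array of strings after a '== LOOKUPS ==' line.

Trace:
  add 0.0.0.0/0 -> H2 at depth 0
  add 128.0.0.0/1 -> H0 at depth 1
  del 0.0.0.0/0 (clear depth 0)
  lookup 128.83.116.140: bits 1 walk d0:-→d1:H0 -> H0
  add 3.94.245.80/28 -> H2 at depth 28
  del 128.0.0.0/1 (clear depth 1)
  add 0.0.0.0/3 -> H0 at depth 3
  add 3.94.0.0/16 -> H2 at depth 16
  del 3.94.0.0/16 (clear depth 16)
  lookup 0.2.26.214: bits 000000 walk d0:-→d1:-→d2:-→d3:H0→d4:-→d5:-→d6:- -> H0
  add 3.94.245.80/29 -> H0 at depth 29
  add 204.112.224.0/19 -> H2 at depth 19
  add 204.112.0.0/16 -> H2 at depth 16
  del 3.94.245.80/28 (clear depth 28)
  add 165.161.16.0/20 -> H1 at depth 20
  lookup 165.161.16.1: bits 10100101101000010001 walk d0:-→d1:-→d2:-→d3:-→d4:-→d5:-→d6:-→d7:-→d8:-→d9:-→d10:-→d11:-→d12:-→d13:-→d14:-→d15:-→d16:-→d17:-→d18:-→d19:-→d20:H1 -> H1
  lookup 204.112.0.42: bits 1100110001110000 walk d0:-→d1:-→d2:-→d3:-→d4:-→d5:-→d6:-→d7:-→d8:-→d9:-→d10:-→d11:-→d12:-→d13:-→d14:-→d15:-→d16:H2 -> H2
  lookup 165.161.19.227: bits 10100101101000010001 walk d0:-→d1:-→d2:-→d3:-→d4:-→d5:-→d6:-→d7:-→d8:-→d9:-→d10:-→d11:-→d12:-→d13:-→d14:-→d15:-→d16:-→d17:-→d18:-→d19:-→d20:H1 -> H1
  add 165.161.19.0/26 -> H0 at depth 26
  add 3.94.245.0/25 -> H0 at depth 25
  add 204.112.237.128/26 -> H2 at depth 26
  del 3.94.245.0/25 (clear depth 25)
  add 204.112.237.144/28 -> H0 at depth 28
  add 204.112.0.0/12 -> H2 at depth 12
  add 0.0.0.0/0 -> H2 at depth 0
  add 204.112.237.0/24 -> H0 at depth 24
  lookup 204.112.237.171: bits 11001100011100001110110110 walk d0:H2→d1:-→d2:-→d3:-→d4:-→d5:-→d6:-→d7:-→d8:-→d9:-→d10:-→d11:-→d12:H2→d13:-→d14:-→d15:-→d16:H2→d17:-→d18:-→d19:H2→d20:-→d21:-→d22:-→d23:-→d24:H0→d25:-→d26:H2 -> H2
  add 87.144.0.0/12 -> H0 at depth 12
  lookup 204.112.0.208: bits 1100110001110000 walk d0:H2→d1:-→d2:-→d3:-→d4:-→d5:-→d6:-→d7:-→d8:-→d9:-→d10:-→d11:-→d12:H2→d13:-→d14:-→d15:-→d16:H2 -> H2
  lookup 107.215.118.21: bits 01 walk d0:H2→d1:-→d2:- -> H2
  add 204.0.0.0/8 -> H2 at depth 8
  lookup 165.161.19.103: bits 1010010110100001000100110 walk d0:H2→d1:-→d2:-→d3:-→d4:-→d5:-→d6:-→d7:-→d8:-→d9:-→d10:-→d11:-→d12:-→d13:-→d14:-→d15:-→d16:-→d17:-→d18:-→d19:-→d20:H1→d21:-→d22:-→d23:-→d24:-→d25:- -> H1
  lookup 204.112.237.183: bits 11001100011100001110110110 walk d0:H2→d1:-→d2:-→d3:-→d4:-→d5:-→d6:-→d7:-→d8:H2→d9:-→d10:-→d11:-→d12:H2→d13:-→d14:-→d15:-→d16:H2→d17:-→d18:-→d19:H2→d20:-→d21:-→d22:-→d23:-→d24:H0→d25:-→d26:H2 -> H2
  add 204.112.0.0/12 -> H2 at depth 12
  lookup 204.112.237.0: bits 110011000111000011101101 walk d0:H2→d1:-→d2:-→d3:-→d4:-→d5:-→d6:-→d7:-→d8:H2→d9:-→d10:-→d11:-→d12:H2→d13:-→d14:-→d15:-→d16:H2→d17:-→d18:-→d19:H2→d20:-→d21:-→d22:-→d23:-→d24:H0 -> H0
  add 87.147.218.144/28 -> H2 at depth 28
  lookup 165.161.19.1: bits 10100101101000010001001100 walk d0:H2→d1:-→d2:-→d3:-→d4:-→d5:-→d6:-→d7:-→d8:-→d9:-→d10:-→d11:-→d12:-→d13:-→d14:-→d15:-→d16:-→d17:-→d18:-→d19:-→d20:H1→d21:-→d22:-→d23:-→d24:-→d25:-→d26:H0 -> H0
  lookup 204.112.237.2: bits 110011000111000011101101 walk d0:H2→d1:-→d2:-→d3:-→d4:-→d5:-→d6:-→d7:-→d8:H2→d9:-→d10:-→d11:-→d12:H2→d13:-→d14:-→d15:-→d16:H2→d17:-→d18:-→d19:H2→d20:-→d21:-→d22:-→d23:-→d24:H0 -> H0

== LOOKUPS ==
["H0","H0","H1","H2","H1","H2","H2","H2","H1","H2","H0","H0","H0"]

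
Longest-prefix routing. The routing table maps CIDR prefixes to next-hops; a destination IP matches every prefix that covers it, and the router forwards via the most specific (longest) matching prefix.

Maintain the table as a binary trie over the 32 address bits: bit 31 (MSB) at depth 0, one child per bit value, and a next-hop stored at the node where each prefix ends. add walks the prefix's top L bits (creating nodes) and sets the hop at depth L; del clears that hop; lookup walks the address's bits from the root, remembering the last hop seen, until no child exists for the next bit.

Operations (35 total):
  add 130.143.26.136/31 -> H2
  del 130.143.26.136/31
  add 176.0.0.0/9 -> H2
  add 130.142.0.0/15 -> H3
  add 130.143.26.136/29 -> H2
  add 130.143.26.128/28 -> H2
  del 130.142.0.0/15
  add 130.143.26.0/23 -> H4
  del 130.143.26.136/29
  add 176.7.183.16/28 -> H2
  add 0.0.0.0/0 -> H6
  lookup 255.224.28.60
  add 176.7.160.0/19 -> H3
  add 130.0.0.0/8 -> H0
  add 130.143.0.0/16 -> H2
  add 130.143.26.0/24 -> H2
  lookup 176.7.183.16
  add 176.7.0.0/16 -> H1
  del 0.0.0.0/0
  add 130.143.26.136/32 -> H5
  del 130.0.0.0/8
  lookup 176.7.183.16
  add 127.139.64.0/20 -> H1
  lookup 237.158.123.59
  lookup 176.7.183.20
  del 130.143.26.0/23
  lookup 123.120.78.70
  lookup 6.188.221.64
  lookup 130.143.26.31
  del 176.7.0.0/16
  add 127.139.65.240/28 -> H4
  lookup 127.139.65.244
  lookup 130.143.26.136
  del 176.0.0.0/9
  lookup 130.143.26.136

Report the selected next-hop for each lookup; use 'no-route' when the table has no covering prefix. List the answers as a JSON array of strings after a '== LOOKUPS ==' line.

Process each operation:
  + 130.143.26.136/31 (H2) depth=31
  del 130.143.26.136/31 (clear depth 31)
  + 176.0.0.0/9 (H2) depth=9
  + 130.142.0.0/15 (H3) depth=15
  + 130.143.26.136/29 (H2) depth=29
  + 130.143.26.128/28 (H2) depth=28
  del 130.142.0.0/15 (clear depth 15)
  + 130.143.26.0/23 (H4) depth=23
  del 130.143.26.136/29 (clear depth 29)
  + 176.7.183.16/28 (H2) depth=28
  + 0.0.0.0/0 (H6) depth=0
  ? 255.224.28.60  path d0:H6→d1:-  best=H6
  + 176.7.160.0/19 (H3) depth=19
  + 130.0.0.0/8 (H0) depth=8
  + 130.143.0.0/16 (H2) depth=16
  + 130.143.26.0/24 (H2) depth=24
  ? 176.7.183.16  path d0:H6→d1:-→d2:-→d3:-→d4:-→d5:-→d6:-→d7:-→d8:-→d9:H2→d10:-→d11:-→d12:-→d13:-→d14:-→d15:-→d16:-→d17:-→d18:-→d19:H3→d20:-→d21:-→d22:-→d23:-→d24:-→d25:-→d26:-→d27:-→d28:H2  best=H2
  + 176.7.0.0/16 (H1) depth=16
  del 0.0.0.0/0 (clear depth 0)
  + 130.143.26.136/32 (H5) depth=32
  del 130.0.0.0/8 (clear depth 8)
  ? 176.7.183.16  path d0:-→d1:-→d2:-→d3:-→d4:-→d5:-→d6:-→d7:-→d8:-→d9:H2→d10:-→d11:-→d12:-→d13:-→d14:-→d15:-→d16:H1→d17:-→d18:-→d19:H3→d20:-→d21:-→d22:-→d23:-→d24:-→d25:-→d26:-→d27:-→d28:H2  best=H2
  + 127.139.64.0/20 (H1) depth=20
  ? 237.158.123.59  path d0:-→d1:-  best=no-route
  ? 176.7.183.20  path d0:-→d1:-→d2:-→d3:-→d4:-→d5:-→d6:-→d7:-→d8:-→d9:H2→d10:-→d11:-→d12:-→d13:-→d14:-→d15:-→d16:H1→d17:-→d18:-→d19:H3→d20:-→d21:-→d22:-→d23:-→d24:-→d25:-→d26:-→d27:-→d28:H2  best=H2
  del 130.143.26.0/23 (clear depth 23)
  ? 123.120.78.70  path d0:-→d1:-→d2:-→d3:-→d4:-→d5:-  best=no-route
  ? 6.188.221.64  path d0:-→d1:-  best=no-route
  ? 130.143.26.31  path d0:-→d1:-→d2:-→d3:-→d4:-→d5:-→d6:-→d7:-→d8:-→d9:-→d10:-→d11:-→d12:-→d13:-→d14:-→d15:-→d16:H2→d17:-→d18:-→d19:-→d20:-→d21:-→d22:-→d23:-→d24:H2  best=H2
  del 176.7.0.0/16 (clear depth 16)
  + 127.139.65.240/28 (H4) depth=28
  ? 127.139.65.244  path d0:-→d1:-→d2:-→d3:-→d4:-→d5:-→d6:-→d7:-→d8:-→d9:-→d10:-→d11:-→d12:-→d13:-→d14:-→d15:-→d16:-→d17:-→d18:-→d19:-→d20:H1→d21:-→d22:-→d23:-→d24:-→d25:-→d26:-→d27:-→d28:H4  best=H4
  ? 130.143.26.136  path d0:-→d1:-→d2:-→d3:-→d4:-→d5:-→d6:-→d7:-→d8:-→d9:-→d10:-→d11:-→d12:-→d13:-→d14:-→d15:-→d16:H2→d17:-→d18:-→d19:-→d20:-→d21:-→d22:-→d23:-→d24:H2→d25:-→d26:-→d27:-→d28:H2→d29:-→d30:-→d31:-→d32:H5  best=H5
  del 176.0.0.0/9 (clear depth 9)
  ? 130.143.26.136  path d0:-→d1:-→d2:-→d3:-→d4:-→d5:-→d6:-→d7:-→d8:-→d9:-→d10:-→d11:-→d12:-→d13:-→d14:-→d15:-→d16:H2→d17:-→d18:-→d19:-→d20:-→d21:-→d22:-→d23:-→d24:H2→d25:-→d26:-→d27:-→d28:H2→d29:-→d30:-→d31:-→d32:H5  best=H5

== LOOKUPS ==
["H6","H2","H2","no-route","H2","no-route","no-route","H2","H4","H5","H5"]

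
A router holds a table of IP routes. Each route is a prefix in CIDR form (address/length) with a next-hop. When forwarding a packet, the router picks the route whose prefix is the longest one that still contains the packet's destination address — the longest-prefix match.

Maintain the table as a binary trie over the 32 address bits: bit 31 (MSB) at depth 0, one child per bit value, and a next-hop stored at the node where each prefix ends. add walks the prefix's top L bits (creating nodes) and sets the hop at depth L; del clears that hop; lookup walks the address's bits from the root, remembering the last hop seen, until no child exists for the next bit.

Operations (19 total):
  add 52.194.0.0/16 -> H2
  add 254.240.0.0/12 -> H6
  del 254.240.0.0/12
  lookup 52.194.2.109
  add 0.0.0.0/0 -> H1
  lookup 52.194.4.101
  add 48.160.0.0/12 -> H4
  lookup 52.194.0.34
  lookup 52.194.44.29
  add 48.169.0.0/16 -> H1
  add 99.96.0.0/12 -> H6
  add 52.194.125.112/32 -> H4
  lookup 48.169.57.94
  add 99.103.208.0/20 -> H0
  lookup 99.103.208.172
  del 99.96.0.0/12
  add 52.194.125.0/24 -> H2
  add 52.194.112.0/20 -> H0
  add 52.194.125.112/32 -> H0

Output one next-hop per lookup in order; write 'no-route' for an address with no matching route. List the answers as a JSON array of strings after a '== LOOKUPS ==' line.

Apply in order:
  add 52.194.0.0/16 -> H2 at depth 16
  add 254.240.0.0/12 -> H6 at depth 12
  - 254.240.0.0/12 clear@12
  lookup 52.194.2.109: bits 0011010011000010 walk d0:-→d1:-→d2:-→d3:-→d4:-→d5:-→d6:-→d7:-→d8:-→d9:-→d10:-→d11:-→d12:-→d13:-→d14:-→d15:-→d16:H2 -> H2
  add 0.0.0.0/0 -> H1 at depth 0
  lookup 52.194.4.101: bits 0011010011000010 walk d0:H1→d1:-→d2:-→d3:-→d4:-→d5:-→d6:-→d7:-→d8:-→d9:-→d10:-→d11:-→d12:-→d13:-→d14:-→d15:-→d16:H2 -> H2
  add 48.160.0.0/12 -> H4 at depth 12
  lookup 52.194.0.34: bits 0011010011000010 walk d0:H1→d1:-→d2:-→d3:-→d4:-→d5:-→d6:-→d7:-→d8:-→d9:-→d10:-→d11:-→d12:-→d13:-→d14:-→d15:-→d16:H2 -> H2
  lookup 52.194.44.29: bits 0011010011000010 walk d0:H1→d1:-→d2:-→d3:-→d4:-→d5:-→d6:-→d7:-→d8:-→d9:-→d10:-→d11:-→d12:-→d13:-→d14:-→d15:-→d16:H2 -> H2
  add 48.169.0.0/16 -> H1 at depth 16
  add 99.96.0.0/12 -> H6 at depth 12
  add 52.194.125.112/32 -> H4 at depth 32
  lookup 48.169.57.94: bits 0011000010101001 walk d0:H1→d1:-→d2:-→d3:-→d4:-→d5:-→d6:-→d7:-→d8:-→d9:-→d10:-→d11:-→d12:H4→d13:-→d14:-→d15:-→d16:H1 -> H1
  add 99.103.208.0/20 -> H0 at depth 20
  lookup 99.103.208.172: bits 01100011011001111101 walk d0:H1→d1:-→d2:-→d3:-→d4:-→d5:-→d6:-→d7:-→d8:-→d9:-→d10:-→d11:-→d12:H6→d13:-→d14:-→d15:-→d16:-→d17:-→d18:-→d19:-→d20:H0 -> H0
  - 99.96.0.0/12 clear@12
  add 52.194.125.0/24 -> H2 at depth 24
  add 52.194.112.0/20 -> H0 at depth 20
  add 52.194.125.112/32 -> H0 at depth 32

== LOOKUPS ==
["H2","H2","H2","H2","H1","H0"]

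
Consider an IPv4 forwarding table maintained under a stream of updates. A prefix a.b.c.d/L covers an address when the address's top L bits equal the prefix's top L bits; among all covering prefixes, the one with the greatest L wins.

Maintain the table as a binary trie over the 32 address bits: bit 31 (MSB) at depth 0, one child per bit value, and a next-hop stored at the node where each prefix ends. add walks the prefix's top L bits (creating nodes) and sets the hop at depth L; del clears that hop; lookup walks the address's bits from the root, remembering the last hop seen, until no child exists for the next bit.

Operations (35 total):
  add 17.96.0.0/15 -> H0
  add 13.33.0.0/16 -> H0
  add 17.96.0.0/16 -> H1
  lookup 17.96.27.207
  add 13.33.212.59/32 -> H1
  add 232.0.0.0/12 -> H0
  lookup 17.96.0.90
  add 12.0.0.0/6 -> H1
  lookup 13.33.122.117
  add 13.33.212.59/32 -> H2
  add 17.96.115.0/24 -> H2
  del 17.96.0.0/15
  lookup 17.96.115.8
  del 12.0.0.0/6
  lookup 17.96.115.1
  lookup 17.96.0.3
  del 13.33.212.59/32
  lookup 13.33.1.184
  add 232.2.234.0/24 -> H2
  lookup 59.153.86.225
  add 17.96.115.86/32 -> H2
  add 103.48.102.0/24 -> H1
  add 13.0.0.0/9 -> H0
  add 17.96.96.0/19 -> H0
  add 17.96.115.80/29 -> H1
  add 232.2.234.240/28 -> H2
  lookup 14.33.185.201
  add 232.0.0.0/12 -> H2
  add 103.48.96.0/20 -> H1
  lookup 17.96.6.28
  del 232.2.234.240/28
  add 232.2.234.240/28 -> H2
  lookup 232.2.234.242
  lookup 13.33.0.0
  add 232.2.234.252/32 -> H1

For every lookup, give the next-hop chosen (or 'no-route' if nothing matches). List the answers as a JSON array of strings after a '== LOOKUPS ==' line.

Process each operation:
  + 17.96.0.0/15 (H0) depth=15
  + 13.33.0.0/16 (H0) depth=16
  + 17.96.0.0/16 (H1) depth=16
  lookup 17.96.27.207: bits 0001000101100000 walk d0:-→d1:-→d2:-→d3:-→d4:-→d5:-→d6:-→d7:-→d8:-→d9:-→d10:-→d11:-→d12:-→d13:-→d14:-→d15:H0→d16:H1 -> H1
  + 13.33.212.59/32 (H1) depth=32
  + 232.0.0.0/12 (H0) depth=12
  lookup 17.96.0.90: bits 0001000101100000 walk d0:-→d1:-→d2:-→d3:-→d4:-→d5:-→d6:-→d7:-→d8:-→d9:-→d10:-→d11:-→d12:-→d13:-→d14:-→d15:H0→d16:H1 -> H1
  + 12.0.0.0/6 (H1) depth=6
  lookup 13.33.122.117: bits 0000110100100001 walk d0:-→d1:-→d2:-→d3:-→d4:-→d5:-→d6:H1→d7:-→d8:-→d9:-→d10:-→d11:-→d12:-→d13:-→d14:-→d15:-→d16:H0 -> H0
  + 13.33.212.59/32 (H2) depth=32
  + 17.96.115.0/24 (H2) depth=24
  - 17.96.0.0/15 clear@15
  lookup 17.96.115.8: bits 000100010110000001110011 walk d0:-→d1:-→d2:-→d3:-→d4:-→d5:-→d6:-→d7:-→d8:-→d9:-→d10:-→d11:-→d12:-→d13:-→d14:-→d15:-→d16:H1→d17:-→d18:-→d19:-→d20:-→d21:-→d22:-→d23:-→d24:H2 -> H2
  - 12.0.0.0/6 clear@6
  lookup 17.96.115.1: bits 000100010110000001110011 walk d0:-→d1:-→d2:-→d3:-→d4:-→d5:-→d6:-→d7:-→d8:-→d9:-→d10:-→d11:-→d12:-→d13:-→d14:-→d15:-→d16:H1→d17:-→d18:-→d19:-→d20:-→d21:-→d22:-→d23:-→d24:H2 -> H2
  lookup 17.96.0.3: bits 00010001011000000 walk d0:-→d1:-→d2:-→d3:-→d4:-→d5:-→d6:-→d7:-→d8:-→d9:-→d10:-→d11:-→d12:-→d13:-→d14:-→d15:-→d16:H1→d17:- -> H1
  - 13.33.212.59/32 clear@32
  lookup 13.33.1.184: bits 0000110100100001 walk d0:-→d1:-→d2:-→d3:-→d4:-→d5:-→d6:-→d7:-→d8:-→d9:-→d10:-→d11:-→d12:-→d13:-→d14:-→d15:-→d16:H0 -> H0
  + 232.2.234.0/24 (H2) depth=24
  lookup 59.153.86.225: bits 00 walk d0:-→d1:-→d2:- -> no-route
  + 17.96.115.86/32 (H2) depth=32
  + 103.48.102.0/24 (H1) depth=24
  + 13.0.0.0/9 (H0) depth=9
  + 17.96.96.0/19 (H0) depth=19
  + 17.96.115.80/29 (H1) depth=29
  + 232.2.234.240/28 (H2) depth=28
  lookup 14.33.185.201: bits 000011 walk d0:-→d1:-→d2:-→d3:-→d4:-→d5:-→d6:- -> no-route
  + 232.0.0.0/12 (H2) depth=12
  + 103.48.96.0/20 (H1) depth=20
  lookup 17.96.6.28: bits 00010001011000000 walk d0:-→d1:-→d2:-→d3:-→d4:-→d5:-→d6:-→d7:-→d8:-→d9:-→d10:-→d11:-→d12:-→d13:-→d14:-→d15:-→d16:H1→d17:- -> H1
  - 232.2.234.240/28 clear@28
  + 232.2.234.240/28 (H2) depth=28
  lookup 232.2.234.242: bits 1110100000000010111010101111 walk d0:-→d1:-→d2:-→d3:-→d4:-→d5:-→d6:-→d7:-→d8:-→d9:-→d10:-→d11:-→d12:H2→d13:-→d14:-→d15:-→d16:-→d17:-→d18:-→d19:-→d20:-→d21:-→d22:-→d23:-→d24:H2→d25:-→d26:-→d27:-→d28:H2 -> H2
  lookup 13.33.0.0: bits 0000110100100001 walk d0:-→d1:-→d2:-→d3:-→d4:-→d5:-→d6:-→d7:-→d8:-→d9:H0→d10:-→d11:-→d12:-→d13:-→d14:-→d15:-→d16:H0 -> H0
  + 232.2.234.252/32 (H1) depth=32

== LOOKUPS ==
["H1","H1","H0","H2","H2","H1","H0","no-route","no-route","H1","H2","H0"]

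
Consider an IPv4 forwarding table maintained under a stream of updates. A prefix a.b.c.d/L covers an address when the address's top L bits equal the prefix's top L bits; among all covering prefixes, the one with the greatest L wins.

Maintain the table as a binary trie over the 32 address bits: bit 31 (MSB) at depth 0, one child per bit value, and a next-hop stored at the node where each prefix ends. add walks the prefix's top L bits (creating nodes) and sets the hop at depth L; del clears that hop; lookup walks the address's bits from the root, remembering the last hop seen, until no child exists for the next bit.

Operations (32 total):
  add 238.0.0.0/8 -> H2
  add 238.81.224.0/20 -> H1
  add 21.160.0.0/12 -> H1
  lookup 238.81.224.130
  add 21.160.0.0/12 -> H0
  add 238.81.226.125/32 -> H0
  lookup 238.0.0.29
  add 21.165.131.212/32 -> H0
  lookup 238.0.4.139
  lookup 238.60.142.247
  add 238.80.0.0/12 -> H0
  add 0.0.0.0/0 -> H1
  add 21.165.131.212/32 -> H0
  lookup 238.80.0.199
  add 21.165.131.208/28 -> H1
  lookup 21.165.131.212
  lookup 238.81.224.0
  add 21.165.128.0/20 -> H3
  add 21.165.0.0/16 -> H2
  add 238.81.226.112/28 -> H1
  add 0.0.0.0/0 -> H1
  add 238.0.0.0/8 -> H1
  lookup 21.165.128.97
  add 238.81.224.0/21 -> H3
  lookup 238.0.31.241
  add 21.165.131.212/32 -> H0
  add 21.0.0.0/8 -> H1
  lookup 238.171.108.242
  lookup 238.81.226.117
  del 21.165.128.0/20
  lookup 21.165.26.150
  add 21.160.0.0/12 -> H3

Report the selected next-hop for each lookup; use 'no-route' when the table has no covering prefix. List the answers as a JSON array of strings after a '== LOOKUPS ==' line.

Process each operation:
  + 238.0.0.0/8 (H2) depth=8
  + 238.81.224.0/20 (H1) depth=20
  + 21.160.0.0/12 (H1) depth=12
  lookup 238.81.224.130: bits 11101110010100011110 walk d0:-→d1:-→d2:-→d3:-→d4:-→d5:-→d6:-→d7:-→d8:H2→d9:-→d10:-→d11:-→d12:-→d13:-→d14:-→d15:-→d16:-→d17:-→d18:-→d19:-→d20:H1 -> H1
  + 21.160.0.0/12 (H0) depth=12
  + 238.81.226.125/32 (H0) depth=32
  lookup 238.0.0.29: bits 111011100 walk d0:-→d1:-→d2:-→d3:-→d4:-→d5:-→d6:-→d7:-→d8:H2→d9:- -> H2
  + 21.165.131.212/32 (H0) depth=32
  lookup 238.0.4.139: bits 111011100 walk d0:-→d1:-→d2:-→d3:-→d4:-→d5:-→d6:-→d7:-→d8:H2→d9:- -> H2
  lookup 238.60.142.247: bits 111011100 walk d0:-→d1:-→d2:-→d3:-→d4:-→d5:-→d6:-→d7:-→d8:H2→d9:- -> H2
  + 238.80.0.0/12 (H0) depth=12
  + 0.0.0.0/0 (H1) depth=0
  + 21.165.131.212/32 (H0) depth=32
  lookup 238.80.0.199: bits 111011100101000 walk d0:H1→d1:-→d2:-→d3:-→d4:-→d5:-→d6:-→d7:-→d8:H2→d9:-→d10:-→d11:-→d12:H0→d13:-→d14:-→d15:- -> H0
  + 21.165.131.208/28 (H1) depth=28
  lookup 21.165.131.212: bits 00010101101001011000001111010100 walk d0:H1→d1:-→d2:-→d3:-→d4:-→d5:-→d6:-→d7:-→d8:-→d9:-→d10:-→d11:-→d12:H0→d13:-→d14:-→d15:-→d16:-→d17:-→d18:-→d19:-→d20:-→d21:-→d22:-→d23:-→d24:-→d25:-→d26:-→d27:-→d28:H1→d29:-→d30:-→d31:-→d32:H0 -> H0
  lookup 238.81.224.0: bits 1110111001010001111000 walk d0:H1→d1:-→d2:-→d3:-→d4:-→d5:-→d6:-→d7:-→d8:H2→d9:-→d10:-→d11:-→d12:H0→d13:-→d14:-→d15:-→d16:-→d17:-→d18:-→d19:-→d20:H1→d21:-→d22:- -> H1
  + 21.165.128.0/20 (H3) depth=20
  + 21.165.0.0/16 (H2) depth=16
  + 238.81.226.112/28 (H1) depth=28
  + 0.0.0.0/0 (H1) depth=0
  + 238.0.0.0/8 (H1) depth=8
  lookup 21.165.128.97: bits 0001010110100101100000 walk d0:H1→d1:-→d2:-→d3:-→d4:-→d5:-→d6:-→d7:-→d8:-→d9:-→d10:-→d11:-→d12:H0→d13:-→d14:-→d15:-→d16:H2→d17:-→d18:-→d19:-→d20:H3→d21:-→d22:- -> H3
  + 238.81.224.0/21 (H3) depth=21
  lookup 238.0.31.241: bits 111011100 walk d0:H1→d1:-→d2:-→d3:-→d4:-→d5:-→d6:-→d7:-→d8:H1→d9:- -> H1
  + 21.165.131.212/32 (H0) depth=32
  + 21.0.0.0/8 (H1) depth=8
  lookup 238.171.108.242: bits 11101110 walk d0:H1→d1:-→d2:-→d3:-→d4:-→d5:-→d6:-→d7:-→d8:H1 -> H1
  lookup 238.81.226.117: bits 1110111001010001111000100111 walk d0:H1→d1:-→d2:-→d3:-→d4:-→d5:-→d6:-→d7:-→d8:H1→d9:-→d10:-→d11:-→d12:H0→d13:-→d14:-→d15:-→d16:-→d17:-→d18:-→d19:-→d20:H1→d21:H3→d22:-→d23:-→d24:-→d25:-→d26:-→d27:-→d28:H1 -> H1
  del 21.165.128.0/20 (clear depth 20)
  lookup 21.165.26.150: bits 0001010110100101 walk d0:H1→d1:-→d2:-→d3:-→d4:-→d5:-→d6:-→d7:-→d8:H1→d9:-→d10:-→d11:-→d12:H0→d13:-→d14:-→d15:-→d16:H2 -> H2
  + 21.160.0.0/12 (H3) depth=12

== LOOKUPS ==
["H1","H2","H2","H2","H0","H0","H1","H3","H1","H1","H1","H2"]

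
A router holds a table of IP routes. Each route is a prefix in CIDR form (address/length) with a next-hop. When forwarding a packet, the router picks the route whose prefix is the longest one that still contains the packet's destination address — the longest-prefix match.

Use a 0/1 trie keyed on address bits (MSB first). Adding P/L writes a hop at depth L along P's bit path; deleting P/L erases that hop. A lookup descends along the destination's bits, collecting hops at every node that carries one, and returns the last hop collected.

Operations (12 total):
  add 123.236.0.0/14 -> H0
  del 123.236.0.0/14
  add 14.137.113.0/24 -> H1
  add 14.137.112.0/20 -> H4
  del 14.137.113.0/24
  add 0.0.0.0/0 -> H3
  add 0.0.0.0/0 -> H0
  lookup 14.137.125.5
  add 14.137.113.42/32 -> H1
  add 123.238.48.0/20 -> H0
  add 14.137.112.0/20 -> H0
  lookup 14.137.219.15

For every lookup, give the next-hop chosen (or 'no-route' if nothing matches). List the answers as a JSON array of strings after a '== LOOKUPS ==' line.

Apply in order:
  add 123.236.0.0/14 -> H0 at depth 14
  del 123.236.0.0/14 (clear depth 14)
  add 14.137.113.0/24 -> H1 at depth 24
  add 14.137.112.0/20 -> H4 at depth 20
  del 14.137.113.0/24 (clear depth 24)
  add 0.0.0.0/0 -> H3 at depth 0
  add 0.0.0.0/0 -> H0 at depth 0
  ? 14.137.125.5  path d0:H0→d1:-→d2:-→d3:-→d4:-→d5:-→d6:-→d7:-→d8:-→d9:-→d10:-→d11:-→d12:-→d13:-→d14:-→d15:-→d16:-→d17:-→d18:-→d19:-→d20:H4  best=H4
  add 14.137.113.42/32 -> H1 at depth 32
  add 123.238.48.0/20 -> H0 at depth 20
  add 14.137.112.0/20 -> H0 at depth 20
  ? 14.137.219.15  path d0:H0→d1:-→d2:-→d3:-→d4:-→d5:-→d6:-→d7:-→d8:-→d9:-→d10:-→d11:-→d12:-→d13:-→d14:-→d15:-→d16:-  best=H0

== LOOKUPS ==
["H4","H0"]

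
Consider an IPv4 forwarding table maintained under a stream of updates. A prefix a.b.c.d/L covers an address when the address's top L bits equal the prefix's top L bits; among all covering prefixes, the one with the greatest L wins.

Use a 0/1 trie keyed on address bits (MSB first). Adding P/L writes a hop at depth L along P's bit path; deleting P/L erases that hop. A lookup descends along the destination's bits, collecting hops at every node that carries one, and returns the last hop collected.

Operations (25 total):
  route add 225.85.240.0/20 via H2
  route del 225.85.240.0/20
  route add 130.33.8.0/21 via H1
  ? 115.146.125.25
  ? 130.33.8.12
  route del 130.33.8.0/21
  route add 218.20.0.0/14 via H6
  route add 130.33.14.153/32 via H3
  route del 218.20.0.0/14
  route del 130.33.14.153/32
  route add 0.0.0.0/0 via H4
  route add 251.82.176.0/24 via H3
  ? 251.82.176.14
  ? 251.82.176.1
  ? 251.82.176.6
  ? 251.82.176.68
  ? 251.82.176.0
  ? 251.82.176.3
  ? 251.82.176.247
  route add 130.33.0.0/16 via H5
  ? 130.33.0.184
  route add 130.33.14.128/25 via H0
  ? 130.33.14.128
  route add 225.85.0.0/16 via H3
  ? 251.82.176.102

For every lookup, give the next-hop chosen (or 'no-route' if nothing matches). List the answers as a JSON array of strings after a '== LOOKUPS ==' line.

Trace:
  add 225.85.240.0/20 -> H2 at depth 20
  del 225.85.240.0/20 (clear depth 20)
  add 130.33.8.0/21 -> H1 at depth 21
  lookup 115.146.125.25: bits ε walk d0:- -> no-route
  lookup 130.33.8.12: bits 100000100010000100001 walk d0:-→d1:-→d2:-→d3:-→d4:-→d5:-→d6:-→d7:-→d8:-→d9:-→d10:-→d11:-→d12:-→d13:-→d14:-→d15:-→d16:-→d17:-→d18:-→d19:-→d20:-→d21:H1 -> H1
  del 130.33.8.0/21 (clear depth 21)
  add 218.20.0.0/14 -> H6 at depth 14
  add 130.33.14.153/32 -> H3 at depth 32
  del 218.20.0.0/14 (clear depth 14)
  del 130.33.14.153/32 (clear depth 32)
  add 0.0.0.0/0 -> H4 at depth 0
  add 251.82.176.0/24 -> H3 at depth 24
  lookup 251.82.176.14: bits 111110110101001010110000 walk d0:H4→d1:-→d2:-→d3:-→d4:-→d5:-→d6:-→d7:-→d8:-→d9:-→d10:-→d11:-→d12:-→d13:-→d14:-→d15:-→d16:-→d17:-→d18:-→d19:-→d20:-→d21:-→d22:-→d23:-→d24:H3 -> H3
  lookup 251.82.176.1: bits 111110110101001010110000 walk d0:H4→d1:-→d2:-→d3:-→d4:-→d5:-→d6:-→d7:-→d8:-→d9:-→d10:-→d11:-→d12:-→d13:-→d14:-→d15:-→d16:-→d17:-→d18:-→d19:-→d20:-→d21:-→d22:-→d23:-→d24:H3 -> H3
  lookup 251.82.176.6: bits 111110110101001010110000 walk d0:H4→d1:-→d2:-→d3:-→d4:-→d5:-→d6:-→d7:-→d8:-→d9:-→d10:-→d11:-→d12:-→d13:-→d14:-→d15:-→d16:-→d17:-→d18:-→d19:-→d20:-→d21:-→d22:-→d23:-→d24:H3 -> H3
  lookup 251.82.176.68: bits 111110110101001010110000 walk d0:H4→d1:-→d2:-→d3:-→d4:-→d5:-→d6:-→d7:-→d8:-→d9:-→d10:-→d11:-→d12:-→d13:-→d14:-→d15:-→d16:-→d17:-→d18:-→d19:-→d20:-→d21:-→d22:-→d23:-→d24:H3 -> H3
  lookup 251.82.176.0: bits 111110110101001010110000 walk d0:H4→d1:-→d2:-→d3:-→d4:-→d5:-→d6:-→d7:-→d8:-→d9:-→d10:-→d11:-→d12:-→d13:-→d14:-→d15:-→d16:-→d17:-→d18:-→d19:-→d20:-→d21:-→d22:-→d23:-→d24:H3 -> H3
  lookup 251.82.176.3: bits 111110110101001010110000 walk d0:H4→d1:-→d2:-→d3:-→d4:-→d5:-→d6:-→d7:-→d8:-→d9:-→d10:-→d11:-→d12:-→d13:-→d14:-→d15:-→d16:-→d17:-→d18:-→d19:-→d20:-→d21:-→d22:-→d23:-→d24:H3 -> H3
  lookup 251.82.176.247: bits 111110110101001010110000 walk d0:H4→d1:-→d2:-→d3:-→d4:-→d5:-→d6:-→d7:-→d8:-→d9:-→d10:-→d11:-→d12:-→d13:-→d14:-→d15:-→d16:-→d17:-→d18:-→d19:-→d20:-→d21:-→d22:-→d23:-→d24:H3 -> H3
  add 130.33.0.0/16 -> H5 at depth 16
  lookup 130.33.0.184: bits 10000010001000010000 walk d0:H4→d1:-→d2:-→d3:-→d4:-→d5:-→d6:-→d7:-→d8:-→d9:-→d10:-→d11:-→d12:-→d13:-→d14:-→d15:-→d16:H5→d17:-→d18:-→d19:-→d20:- -> H5
  add 130.33.14.128/25 -> H0 at depth 25
  lookup 130.33.14.128: bits 100000100010000100001110100 walk d0:H4→d1:-→d2:-→d3:-→d4:-→d5:-→d6:-→d7:-→d8:-→d9:-→d10:-→d11:-→d12:-→d13:-→d14:-→d15:-→d16:H5→d17:-→d18:-→d19:-→d20:-→d21:-→d22:-→d23:-→d24:-→d25:H0→d26:-→d27:- -> H0
  add 225.85.0.0/16 -> H3 at depth 16
  lookup 251.82.176.102: bits 111110110101001010110000 walk d0:H4→d1:-→d2:-→d3:-→d4:-→d5:-→d6:-→d7:-→d8:-→d9:-→d10:-→d11:-→d12:-→d13:-→d14:-→d15:-→d16:-→d17:-→d18:-→d19:-→d20:-→d21:-→d22:-→d23:-→d24:H3 -> H3

== LOOKUPS ==
["no-route","H1","H3","H3","H3","H3","H3","H3","H3","H5","H0","H3"]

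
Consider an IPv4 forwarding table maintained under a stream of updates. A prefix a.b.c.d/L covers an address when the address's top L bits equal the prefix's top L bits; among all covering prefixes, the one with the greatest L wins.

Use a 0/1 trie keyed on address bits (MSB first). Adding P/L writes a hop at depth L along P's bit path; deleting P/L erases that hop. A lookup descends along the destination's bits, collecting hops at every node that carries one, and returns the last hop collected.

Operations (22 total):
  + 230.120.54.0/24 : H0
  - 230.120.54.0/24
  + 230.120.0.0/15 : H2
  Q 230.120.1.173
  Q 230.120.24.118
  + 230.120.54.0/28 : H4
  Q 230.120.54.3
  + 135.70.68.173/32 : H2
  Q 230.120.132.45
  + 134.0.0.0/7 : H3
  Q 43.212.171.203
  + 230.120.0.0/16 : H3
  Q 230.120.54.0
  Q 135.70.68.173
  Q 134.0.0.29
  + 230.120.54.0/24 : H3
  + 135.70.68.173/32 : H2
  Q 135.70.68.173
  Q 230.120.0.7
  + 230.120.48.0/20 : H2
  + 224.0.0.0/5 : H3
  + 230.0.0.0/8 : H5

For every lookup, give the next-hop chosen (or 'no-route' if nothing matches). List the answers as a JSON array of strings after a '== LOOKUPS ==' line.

Apply in order:
  add 230.120.54.0/24 -> H0 at depth 24
  del 230.120.54.0/24 (clear depth 24)
  add 230.120.0.0/15 -> H2 at depth 15
  Q 230.120.1.173: descend 111001100111100000 ; hops seen [H2] ; pick H2
  Q 230.120.24.118: descend 111001100111100000 ; hops seen [H2] ; pick H2
  add 230.120.54.0/28 -> H4 at depth 28
  Q 230.120.54.3: descend 1110011001111000001101100000 ; hops seen [H2,H4] ; pick H4
  add 135.70.68.173/32 -> H2 at depth 32
  Q 230.120.132.45: descend 1110011001111000 ; hops seen [H2] ; pick H2
  add 134.0.0.0/7 -> H3 at depth 7
  Q 43.212.171.203: descend ε ; hops seen [∅] ; pick no-route
  add 230.120.0.0/16 -> H3 at depth 16
  Q 230.120.54.0: descend 1110011001111000001101100000 ; hops seen [H2,H3,H4] ; pick H4
  Q 135.70.68.173: descend 10000111010001100100010010101101 ; hops seen [H3,H2] ; pick H2
  Q 134.0.0.29: descend 1000011 ; hops seen [H3] ; pick H3
  add 230.120.54.0/24 -> H3 at depth 24
  add 135.70.68.173/32 -> H2 at depth 32
  Q 135.70.68.173: descend 10000111010001100100010010101101 ; hops seen [H3,H2] ; pick H2
  Q 230.120.0.7: descend 111001100111100000 ; hops seen [H2,H3] ; pick H3
  add 230.120.48.0/20 -> H2 at depth 20
  add 224.0.0.0/5 -> H3 at depth 5
  add 230.0.0.0/8 -> H5 at depth 8

== LOOKUPS ==
["H2","H2","H4","H2","no-route","H4","H2","H3","H2","H3"]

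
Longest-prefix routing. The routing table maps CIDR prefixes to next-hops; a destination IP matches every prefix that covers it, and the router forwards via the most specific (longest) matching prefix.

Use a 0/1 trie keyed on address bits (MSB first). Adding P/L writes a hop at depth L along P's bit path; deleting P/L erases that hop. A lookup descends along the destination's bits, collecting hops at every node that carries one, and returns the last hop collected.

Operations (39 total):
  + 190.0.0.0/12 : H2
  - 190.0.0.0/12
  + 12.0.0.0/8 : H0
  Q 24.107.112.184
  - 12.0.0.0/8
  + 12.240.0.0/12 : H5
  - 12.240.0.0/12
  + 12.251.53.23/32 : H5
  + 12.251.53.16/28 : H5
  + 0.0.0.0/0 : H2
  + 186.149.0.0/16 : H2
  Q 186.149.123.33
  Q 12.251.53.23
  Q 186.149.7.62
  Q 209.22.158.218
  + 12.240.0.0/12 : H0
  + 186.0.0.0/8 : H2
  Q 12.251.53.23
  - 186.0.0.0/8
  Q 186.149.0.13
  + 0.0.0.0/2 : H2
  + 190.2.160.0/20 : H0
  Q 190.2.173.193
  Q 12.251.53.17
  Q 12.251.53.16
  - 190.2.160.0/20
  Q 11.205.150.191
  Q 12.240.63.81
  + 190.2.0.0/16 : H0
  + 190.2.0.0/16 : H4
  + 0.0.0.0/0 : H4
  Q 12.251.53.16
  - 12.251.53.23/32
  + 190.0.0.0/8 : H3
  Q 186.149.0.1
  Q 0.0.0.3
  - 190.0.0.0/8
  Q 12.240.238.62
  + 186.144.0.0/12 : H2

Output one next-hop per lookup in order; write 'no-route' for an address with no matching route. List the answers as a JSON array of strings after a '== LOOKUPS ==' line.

Trace:
  add 190.0.0.0/12 -> H2 at depth 12
  - 190.0.0.0/12 clear@12
  add 12.0.0.0/8 -> H0 at depth 8
  Q 24.107.112.184: descend 000 ; hops seen [∅] ; pick no-route
  - 12.0.0.0/8 clear@8
  add 12.240.0.0/12 -> H5 at depth 12
  - 12.240.0.0/12 clear@12
  add 12.251.53.23/32 -> H5 at depth 32
  add 12.251.53.16/28 -> H5 at depth 28
  add 0.0.0.0/0 -> H2 at depth 0
  add 186.149.0.0/16 -> H2 at depth 16
  Q 186.149.123.33: descend 1011101010010101 ; hops seen [H2,H2] ; pick H2
  Q 12.251.53.23: descend 00001100111110110011010100010111 ; hops seen [H2,H5,H5] ; pick H5
  Q 186.149.7.62: descend 1011101010010101 ; hops seen [H2,H2] ; pick H2
  Q 209.22.158.218: descend 1 ; hops seen [H2] ; pick H2
  add 12.240.0.0/12 -> H0 at depth 12
  add 186.0.0.0/8 -> H2 at depth 8
  Q 12.251.53.23: descend 00001100111110110011010100010111 ; hops seen [H2,H0,H5,H5] ; pick H5
  - 186.0.0.0/8 clear@8
  Q 186.149.0.13: descend 1011101010010101 ; hops seen [H2,H2] ; pick H2
  add 0.0.0.0/2 -> H2 at depth 2
  add 190.2.160.0/20 -> H0 at depth 20
  Q 190.2.173.193: descend 10111110000000101010 ; hops seen [H2,H0] ; pick H0
  Q 12.251.53.17: descend 00001100111110110011010100010 ; hops seen [H2,H2,H0,H5] ; pick H5
  Q 12.251.53.16: descend 00001100111110110011010100010 ; hops seen [H2,H2,H0,H5] ; pick H5
  - 190.2.160.0/20 clear@20
  Q 11.205.150.191: descend 00001 ; hops seen [H2,H2] ; pick H2
  Q 12.240.63.81: descend 000011001111 ; hops seen [H2,H2,H0] ; pick H0
  add 190.2.0.0/16 -> H0 at depth 16
  add 190.2.0.0/16 -> H4 at depth 16
  add 0.0.0.0/0 -> H4 at depth 0
  Q 12.251.53.16: descend 00001100111110110011010100010 ; hops seen [H4,H2,H0,H5] ; pick H5
  - 12.251.53.23/32 clear@32
  add 190.0.0.0/8 -> H3 at depth 8
  Q 186.149.0.1: descend 1011101010010101 ; hops seen [H4,H2] ; pick H2
  Q 0.0.0.3: descend 0000 ; hops seen [H4,H2] ; pick H2
  - 190.0.0.0/8 clear@8
  Q 12.240.238.62: descend 000011001111 ; hops seen [H4,H2,H0] ; pick H0
  add 186.144.0.0/12 -> H2 at depth 12

== LOOKUPS ==
["no-route","H2","H5","H2","H2","H5","H2","H0","H5","H5","H2","H0","H5","H2","H2","H0"]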